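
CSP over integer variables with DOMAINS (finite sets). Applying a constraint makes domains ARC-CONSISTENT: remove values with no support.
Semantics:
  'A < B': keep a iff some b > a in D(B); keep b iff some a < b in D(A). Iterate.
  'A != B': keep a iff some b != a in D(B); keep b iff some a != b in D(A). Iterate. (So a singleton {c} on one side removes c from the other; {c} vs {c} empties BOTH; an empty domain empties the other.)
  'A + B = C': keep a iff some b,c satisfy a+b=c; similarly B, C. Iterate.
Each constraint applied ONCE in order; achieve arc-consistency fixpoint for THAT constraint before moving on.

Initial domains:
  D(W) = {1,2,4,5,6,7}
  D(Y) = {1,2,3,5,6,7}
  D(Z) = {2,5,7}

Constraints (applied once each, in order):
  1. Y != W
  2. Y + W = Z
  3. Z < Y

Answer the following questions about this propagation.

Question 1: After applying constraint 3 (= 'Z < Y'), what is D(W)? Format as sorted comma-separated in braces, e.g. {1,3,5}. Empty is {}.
Constraint 1 (Y != W) on D(Y)={1,2,3,5,6,7} D(W)={1,2,4,5,6,7}: no change
Constraint 2 (Y + W = Z) on D(Y)={1,2,3,5,6,7} D(W)={1,2,4,5,6,7} D(Z)={2,5,7}: Y {1,2,3,5,6,7}->{1,2,3,5,6}; W {1,2,4,5,6,7}->{1,2,4,5,6}
Constraint 3 (Z < Y) on D(Z)={2,5,7} D(Y)={1,2,3,5,6}: Z {2,5,7}->{2,5}; Y {1,2,3,5,6}->{3,5,6}
So after constraint 3: D(W) = {1,2,4,5,6}

Answer: {1,2,4,5,6}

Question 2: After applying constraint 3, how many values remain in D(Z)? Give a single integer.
Constraint 1 (Y != W) on D(Y)={1,2,3,5,6,7} D(W)={1,2,4,5,6,7}: no change
Constraint 2 (Y + W = Z) on D(Y)={1,2,3,5,6,7} D(W)={1,2,4,5,6,7} D(Z)={2,5,7}: Y {1,2,3,5,6,7}->{1,2,3,5,6}; W {1,2,4,5,6,7}->{1,2,4,5,6}
Constraint 3 (Z < Y) on D(Z)={2,5,7} D(Y)={1,2,3,5,6}: Z {2,5,7}->{2,5}; Y {1,2,3,5,6}->{3,5,6}
So after constraint 3: D(Z)={2,5}, size = 2

Answer: 2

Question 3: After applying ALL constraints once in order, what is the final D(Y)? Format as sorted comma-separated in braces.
Answer: {3,5,6}

Derivation:
Constraint 1 (Y != W) on D(Y)={1,2,3,5,6,7} D(W)={1,2,4,5,6,7}: no change
Constraint 2 (Y + W = Z) on D(Y)={1,2,3,5,6,7} D(W)={1,2,4,5,6,7} D(Z)={2,5,7}: Y {1,2,3,5,6,7}->{1,2,3,5,6}; W {1,2,4,5,6,7}->{1,2,4,5,6}
Constraint 3 (Z < Y) on D(Z)={2,5,7} D(Y)={1,2,3,5,6}: Z {2,5,7}->{2,5}; Y {1,2,3,5,6}->{3,5,6}
So after all 3 constraints: D(Y) = {3,5,6}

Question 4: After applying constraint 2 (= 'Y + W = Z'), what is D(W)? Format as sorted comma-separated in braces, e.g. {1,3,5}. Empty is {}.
Constraint 1 (Y != W) on D(Y)={1,2,3,5,6,7} D(W)={1,2,4,5,6,7}: no change
Constraint 2 (Y + W = Z) on D(Y)={1,2,3,5,6,7} D(W)={1,2,4,5,6,7} D(Z)={2,5,7}: Y {1,2,3,5,6,7}->{1,2,3,5,6}; W {1,2,4,5,6,7}->{1,2,4,5,6}
So after constraint 2: D(W) = {1,2,4,5,6}

Answer: {1,2,4,5,6}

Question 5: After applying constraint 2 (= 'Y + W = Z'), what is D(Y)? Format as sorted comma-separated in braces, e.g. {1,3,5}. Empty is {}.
Constraint 1 (Y != W) on D(Y)={1,2,3,5,6,7} D(W)={1,2,4,5,6,7}: no change
Constraint 2 (Y + W = Z) on D(Y)={1,2,3,5,6,7} D(W)={1,2,4,5,6,7} D(Z)={2,5,7}: Y {1,2,3,5,6,7}->{1,2,3,5,6}; W {1,2,4,5,6,7}->{1,2,4,5,6}
So after constraint 2: D(Y) = {1,2,3,5,6}

Answer: {1,2,3,5,6}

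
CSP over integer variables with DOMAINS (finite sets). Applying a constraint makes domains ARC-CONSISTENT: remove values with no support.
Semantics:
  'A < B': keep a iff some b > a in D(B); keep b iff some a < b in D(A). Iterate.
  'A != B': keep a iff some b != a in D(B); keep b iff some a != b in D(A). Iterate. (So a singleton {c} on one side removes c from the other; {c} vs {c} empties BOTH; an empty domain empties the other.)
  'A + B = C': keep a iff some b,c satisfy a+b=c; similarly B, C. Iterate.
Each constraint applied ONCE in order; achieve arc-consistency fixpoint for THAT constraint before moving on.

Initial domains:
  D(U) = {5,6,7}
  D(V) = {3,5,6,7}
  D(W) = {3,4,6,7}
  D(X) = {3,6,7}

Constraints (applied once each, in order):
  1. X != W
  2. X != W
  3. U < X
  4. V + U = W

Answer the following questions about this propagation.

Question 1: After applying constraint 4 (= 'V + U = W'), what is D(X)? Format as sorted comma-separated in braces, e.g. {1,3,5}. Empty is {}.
Answer: {6,7}

Derivation:
Constraint 1 (X != W) on D(X)={3,6,7} D(W)={3,4,6,7}: no change
Constraint 2 (X != W) on D(X)={3,6,7} D(W)={3,4,6,7}: no change
Constraint 3 (U < X) on D(U)={5,6,7} D(X)={3,6,7}: U {5,6,7}->{5,6}; X {3,6,7}->{6,7}
Constraint 4 (V + U = W) on D(V)={3,5,6,7} D(U)={5,6} D(W)={3,4,6,7}: V {3,5,6,7}->{}; U {5,6}->{}; W {3,4,6,7}->{}
So after constraint 4: D(X) = {6,7}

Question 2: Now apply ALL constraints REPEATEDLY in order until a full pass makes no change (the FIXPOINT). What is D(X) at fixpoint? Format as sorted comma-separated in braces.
pass 0 (initial): D(X)={3,6,7}
pass 1: U {5,6,7}->{}; V {3,5,6,7}->{}; W {3,4,6,7}->{}; X {3,6,7}->{6,7}
pass 2: X {6,7}->{}
pass 3: no change
Fixpoint after 3 passes: D(X) = {}

Answer: {}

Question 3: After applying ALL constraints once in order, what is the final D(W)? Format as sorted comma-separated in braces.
Answer: {}

Derivation:
Constraint 1 (X != W) on D(X)={3,6,7} D(W)={3,4,6,7}: no change
Constraint 2 (X != W) on D(X)={3,6,7} D(W)={3,4,6,7}: no change
Constraint 3 (U < X) on D(U)={5,6,7} D(X)={3,6,7}: U {5,6,7}->{5,6}; X {3,6,7}->{6,7}
Constraint 4 (V + U = W) on D(V)={3,5,6,7} D(U)={5,6} D(W)={3,4,6,7}: V {3,5,6,7}->{}; U {5,6}->{}; W {3,4,6,7}->{}
So after all 4 constraints: D(W) = {}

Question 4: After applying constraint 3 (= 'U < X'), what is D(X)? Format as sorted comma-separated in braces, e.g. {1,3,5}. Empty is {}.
Answer: {6,7}

Derivation:
Constraint 1 (X != W) on D(X)={3,6,7} D(W)={3,4,6,7}: no change
Constraint 2 (X != W) on D(X)={3,6,7} D(W)={3,4,6,7}: no change
Constraint 3 (U < X) on D(U)={5,6,7} D(X)={3,6,7}: U {5,6,7}->{5,6}; X {3,6,7}->{6,7}
So after constraint 3: D(X) = {6,7}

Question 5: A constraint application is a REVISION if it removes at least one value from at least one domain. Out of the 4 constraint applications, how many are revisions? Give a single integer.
Constraint 1 (X != W) on D(X)={3,6,7} D(W)={3,4,6,7}: no change => not a revision
Constraint 2 (X != W) on D(X)={3,6,7} D(W)={3,4,6,7}: no change => not a revision
Constraint 3 (U < X) on D(U)={5,6,7} D(X)={3,6,7}: U {5,6,7}->{5,6}; X {3,6,7}->{6,7} => REVISION
Constraint 4 (V + U = W) on D(V)={3,5,6,7} D(U)={5,6} D(W)={3,4,6,7}: V {3,5,6,7}->{}; U {5,6}->{}; W {3,4,6,7}->{} => REVISION
Total revisions = 2

Answer: 2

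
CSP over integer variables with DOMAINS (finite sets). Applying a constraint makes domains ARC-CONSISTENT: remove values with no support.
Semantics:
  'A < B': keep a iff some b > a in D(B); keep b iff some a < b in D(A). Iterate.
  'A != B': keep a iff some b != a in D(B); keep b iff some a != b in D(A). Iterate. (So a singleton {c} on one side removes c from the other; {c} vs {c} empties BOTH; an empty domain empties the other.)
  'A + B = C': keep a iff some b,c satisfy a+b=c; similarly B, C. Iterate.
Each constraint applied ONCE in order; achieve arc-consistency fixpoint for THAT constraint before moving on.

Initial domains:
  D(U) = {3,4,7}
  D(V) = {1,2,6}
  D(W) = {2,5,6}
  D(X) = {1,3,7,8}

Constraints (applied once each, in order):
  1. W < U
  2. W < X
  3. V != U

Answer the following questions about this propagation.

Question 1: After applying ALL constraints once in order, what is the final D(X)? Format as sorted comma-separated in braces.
Answer: {3,7,8}

Derivation:
Constraint 1 (W < U) on D(W)={2,5,6} D(U)={3,4,7}: no change
Constraint 2 (W < X) on D(W)={2,5,6} D(X)={1,3,7,8}: X {1,3,7,8}->{3,7,8}
Constraint 3 (V != U) on D(V)={1,2,6} D(U)={3,4,7}: no change
So after all 3 constraints: D(X) = {3,7,8}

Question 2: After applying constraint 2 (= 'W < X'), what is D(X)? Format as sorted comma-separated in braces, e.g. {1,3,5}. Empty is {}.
Answer: {3,7,8}

Derivation:
Constraint 1 (W < U) on D(W)={2,5,6} D(U)={3,4,7}: no change
Constraint 2 (W < X) on D(W)={2,5,6} D(X)={1,3,7,8}: X {1,3,7,8}->{3,7,8}
So after constraint 2: D(X) = {3,7,8}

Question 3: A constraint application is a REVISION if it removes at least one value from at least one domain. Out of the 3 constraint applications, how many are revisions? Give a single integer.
Answer: 1

Derivation:
Constraint 1 (W < U) on D(W)={2,5,6} D(U)={3,4,7}: no change => not a revision
Constraint 2 (W < X) on D(W)={2,5,6} D(X)={1,3,7,8}: X {1,3,7,8}->{3,7,8} => REVISION
Constraint 3 (V != U) on D(V)={1,2,6} D(U)={3,4,7}: no change => not a revision
Total revisions = 1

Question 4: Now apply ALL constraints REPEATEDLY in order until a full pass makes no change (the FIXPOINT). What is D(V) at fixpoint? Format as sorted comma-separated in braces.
pass 0 (initial): D(V)={1,2,6}
pass 1: X {1,3,7,8}->{3,7,8}
pass 2: no change
Fixpoint after 2 passes: D(V) = {1,2,6}

Answer: {1,2,6}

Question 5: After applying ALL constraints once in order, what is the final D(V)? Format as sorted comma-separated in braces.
Constraint 1 (W < U) on D(W)={2,5,6} D(U)={3,4,7}: no change
Constraint 2 (W < X) on D(W)={2,5,6} D(X)={1,3,7,8}: X {1,3,7,8}->{3,7,8}
Constraint 3 (V != U) on D(V)={1,2,6} D(U)={3,4,7}: no change
So after all 3 constraints: D(V) = {1,2,6}

Answer: {1,2,6}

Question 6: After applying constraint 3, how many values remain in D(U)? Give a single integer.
Constraint 1 (W < U) on D(W)={2,5,6} D(U)={3,4,7}: no change
Constraint 2 (W < X) on D(W)={2,5,6} D(X)={1,3,7,8}: X {1,3,7,8}->{3,7,8}
Constraint 3 (V != U) on D(V)={1,2,6} D(U)={3,4,7}: no change
So after constraint 3: D(U)={3,4,7}, size = 3

Answer: 3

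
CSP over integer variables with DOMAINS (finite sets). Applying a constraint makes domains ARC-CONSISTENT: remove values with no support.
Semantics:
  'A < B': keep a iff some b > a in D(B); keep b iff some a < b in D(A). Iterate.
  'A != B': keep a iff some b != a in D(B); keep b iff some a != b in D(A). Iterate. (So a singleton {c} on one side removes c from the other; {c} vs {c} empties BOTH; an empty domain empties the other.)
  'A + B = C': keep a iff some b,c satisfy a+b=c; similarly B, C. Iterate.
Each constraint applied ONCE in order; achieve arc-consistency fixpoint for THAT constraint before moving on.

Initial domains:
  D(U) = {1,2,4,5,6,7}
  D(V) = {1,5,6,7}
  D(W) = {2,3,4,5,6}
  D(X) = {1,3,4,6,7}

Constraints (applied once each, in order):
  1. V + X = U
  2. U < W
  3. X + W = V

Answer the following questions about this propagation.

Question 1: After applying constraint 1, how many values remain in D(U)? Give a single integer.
Answer: 5

Derivation:
Constraint 1 (V + X = U) on D(V)={1,5,6,7} D(X)={1,3,4,6,7} D(U)={1,2,4,5,6,7}: V {1,5,6,7}->{1,5,6}; X {1,3,4,6,7}->{1,3,4,6}; U {1,2,4,5,6,7}->{2,4,5,6,7}
So after constraint 1: D(U)={2,4,5,6,7}, size = 5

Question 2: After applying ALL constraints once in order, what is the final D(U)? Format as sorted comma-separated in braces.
Answer: {2,4,5}

Derivation:
Constraint 1 (V + X = U) on D(V)={1,5,6,7} D(X)={1,3,4,6,7} D(U)={1,2,4,5,6,7}: V {1,5,6,7}->{1,5,6}; X {1,3,4,6,7}->{1,3,4,6}; U {1,2,4,5,6,7}->{2,4,5,6,7}
Constraint 2 (U < W) on D(U)={2,4,5,6,7} D(W)={2,3,4,5,6}: U {2,4,5,6,7}->{2,4,5}; W {2,3,4,5,6}->{3,4,5,6}
Constraint 3 (X + W = V) on D(X)={1,3,4,6} D(W)={3,4,5,6} D(V)={1,5,6}: X {1,3,4,6}->{1,3}; W {3,4,5,6}->{3,4,5}; V {1,5,6}->{5,6}
So after all 3 constraints: D(U) = {2,4,5}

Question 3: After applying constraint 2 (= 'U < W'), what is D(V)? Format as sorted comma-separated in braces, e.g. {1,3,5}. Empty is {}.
Constraint 1 (V + X = U) on D(V)={1,5,6,7} D(X)={1,3,4,6,7} D(U)={1,2,4,5,6,7}: V {1,5,6,7}->{1,5,6}; X {1,3,4,6,7}->{1,3,4,6}; U {1,2,4,5,6,7}->{2,4,5,6,7}
Constraint 2 (U < W) on D(U)={2,4,5,6,7} D(W)={2,3,4,5,6}: U {2,4,5,6,7}->{2,4,5}; W {2,3,4,5,6}->{3,4,5,6}
So after constraint 2: D(V) = {1,5,6}

Answer: {1,5,6}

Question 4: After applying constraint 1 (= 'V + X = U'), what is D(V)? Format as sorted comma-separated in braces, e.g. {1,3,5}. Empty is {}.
Constraint 1 (V + X = U) on D(V)={1,5,6,7} D(X)={1,3,4,6,7} D(U)={1,2,4,5,6,7}: V {1,5,6,7}->{1,5,6}; X {1,3,4,6,7}->{1,3,4,6}; U {1,2,4,5,6,7}->{2,4,5,6,7}
So after constraint 1: D(V) = {1,5,6}

Answer: {1,5,6}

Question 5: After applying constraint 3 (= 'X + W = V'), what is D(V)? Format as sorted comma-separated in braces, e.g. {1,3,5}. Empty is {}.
Constraint 1 (V + X = U) on D(V)={1,5,6,7} D(X)={1,3,4,6,7} D(U)={1,2,4,5,6,7}: V {1,5,6,7}->{1,5,6}; X {1,3,4,6,7}->{1,3,4,6}; U {1,2,4,5,6,7}->{2,4,5,6,7}
Constraint 2 (U < W) on D(U)={2,4,5,6,7} D(W)={2,3,4,5,6}: U {2,4,5,6,7}->{2,4,5}; W {2,3,4,5,6}->{3,4,5,6}
Constraint 3 (X + W = V) on D(X)={1,3,4,6} D(W)={3,4,5,6} D(V)={1,5,6}: X {1,3,4,6}->{1,3}; W {3,4,5,6}->{3,4,5}; V {1,5,6}->{5,6}
So after constraint 3: D(V) = {5,6}

Answer: {5,6}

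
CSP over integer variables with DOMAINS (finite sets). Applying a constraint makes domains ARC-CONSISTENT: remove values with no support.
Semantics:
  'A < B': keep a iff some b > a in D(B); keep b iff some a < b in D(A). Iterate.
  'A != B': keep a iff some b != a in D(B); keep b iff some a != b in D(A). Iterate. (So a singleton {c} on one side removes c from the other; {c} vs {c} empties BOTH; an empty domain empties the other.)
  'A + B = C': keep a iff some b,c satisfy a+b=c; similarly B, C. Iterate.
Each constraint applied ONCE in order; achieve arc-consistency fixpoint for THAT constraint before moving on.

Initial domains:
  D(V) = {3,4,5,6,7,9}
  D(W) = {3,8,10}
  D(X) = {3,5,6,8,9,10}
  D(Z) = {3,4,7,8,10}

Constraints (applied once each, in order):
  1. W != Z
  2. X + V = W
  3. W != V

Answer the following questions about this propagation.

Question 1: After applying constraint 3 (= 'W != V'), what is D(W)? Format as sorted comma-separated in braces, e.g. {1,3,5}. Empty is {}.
Constraint 1 (W != Z) on D(W)={3,8,10} D(Z)={3,4,7,8,10}: no change
Constraint 2 (X + V = W) on D(X)={3,5,6,8,9,10} D(V)={3,4,5,6,7,9} D(W)={3,8,10}: X {3,5,6,8,9,10}->{3,5,6}; V {3,4,5,6,7,9}->{3,4,5,7}; W {3,8,10}->{8,10}
Constraint 3 (W != V) on D(W)={8,10} D(V)={3,4,5,7}: no change
So after constraint 3: D(W) = {8,10}

Answer: {8,10}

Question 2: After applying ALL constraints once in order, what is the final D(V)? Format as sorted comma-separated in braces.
Answer: {3,4,5,7}

Derivation:
Constraint 1 (W != Z) on D(W)={3,8,10} D(Z)={3,4,7,8,10}: no change
Constraint 2 (X + V = W) on D(X)={3,5,6,8,9,10} D(V)={3,4,5,6,7,9} D(W)={3,8,10}: X {3,5,6,8,9,10}->{3,5,6}; V {3,4,5,6,7,9}->{3,4,5,7}; W {3,8,10}->{8,10}
Constraint 3 (W != V) on D(W)={8,10} D(V)={3,4,5,7}: no change
So after all 3 constraints: D(V) = {3,4,5,7}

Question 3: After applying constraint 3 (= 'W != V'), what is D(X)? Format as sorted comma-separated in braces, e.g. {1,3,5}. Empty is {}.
Constraint 1 (W != Z) on D(W)={3,8,10} D(Z)={3,4,7,8,10}: no change
Constraint 2 (X + V = W) on D(X)={3,5,6,8,9,10} D(V)={3,4,5,6,7,9} D(W)={3,8,10}: X {3,5,6,8,9,10}->{3,5,6}; V {3,4,5,6,7,9}->{3,4,5,7}; W {3,8,10}->{8,10}
Constraint 3 (W != V) on D(W)={8,10} D(V)={3,4,5,7}: no change
So after constraint 3: D(X) = {3,5,6}

Answer: {3,5,6}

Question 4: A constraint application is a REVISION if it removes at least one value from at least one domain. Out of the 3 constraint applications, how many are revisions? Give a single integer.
Constraint 1 (W != Z) on D(W)={3,8,10} D(Z)={3,4,7,8,10}: no change => not a revision
Constraint 2 (X + V = W) on D(X)={3,5,6,8,9,10} D(V)={3,4,5,6,7,9} D(W)={3,8,10}: X {3,5,6,8,9,10}->{3,5,6}; V {3,4,5,6,7,9}->{3,4,5,7}; W {3,8,10}->{8,10} => REVISION
Constraint 3 (W != V) on D(W)={8,10} D(V)={3,4,5,7}: no change => not a revision
Total revisions = 1

Answer: 1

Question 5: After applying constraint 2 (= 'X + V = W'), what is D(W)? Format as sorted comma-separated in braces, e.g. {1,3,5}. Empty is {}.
Constraint 1 (W != Z) on D(W)={3,8,10} D(Z)={3,4,7,8,10}: no change
Constraint 2 (X + V = W) on D(X)={3,5,6,8,9,10} D(V)={3,4,5,6,7,9} D(W)={3,8,10}: X {3,5,6,8,9,10}->{3,5,6}; V {3,4,5,6,7,9}->{3,4,5,7}; W {3,8,10}->{8,10}
So after constraint 2: D(W) = {8,10}

Answer: {8,10}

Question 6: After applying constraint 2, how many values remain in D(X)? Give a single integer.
Constraint 1 (W != Z) on D(W)={3,8,10} D(Z)={3,4,7,8,10}: no change
Constraint 2 (X + V = W) on D(X)={3,5,6,8,9,10} D(V)={3,4,5,6,7,9} D(W)={3,8,10}: X {3,5,6,8,9,10}->{3,5,6}; V {3,4,5,6,7,9}->{3,4,5,7}; W {3,8,10}->{8,10}
So after constraint 2: D(X)={3,5,6}, size = 3

Answer: 3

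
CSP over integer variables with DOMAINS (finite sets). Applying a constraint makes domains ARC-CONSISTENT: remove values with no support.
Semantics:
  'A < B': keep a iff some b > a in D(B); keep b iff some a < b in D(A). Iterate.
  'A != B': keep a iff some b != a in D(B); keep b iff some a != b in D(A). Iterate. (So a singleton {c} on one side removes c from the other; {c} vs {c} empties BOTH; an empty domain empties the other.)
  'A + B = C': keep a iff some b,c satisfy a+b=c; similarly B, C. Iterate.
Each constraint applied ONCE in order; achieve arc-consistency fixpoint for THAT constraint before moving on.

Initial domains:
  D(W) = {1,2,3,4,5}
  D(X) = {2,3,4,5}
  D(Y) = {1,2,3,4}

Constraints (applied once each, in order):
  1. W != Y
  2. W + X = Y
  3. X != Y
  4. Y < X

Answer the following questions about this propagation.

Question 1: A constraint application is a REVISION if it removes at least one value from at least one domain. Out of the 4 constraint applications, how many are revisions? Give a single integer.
Constraint 1 (W != Y) on D(W)={1,2,3,4,5} D(Y)={1,2,3,4}: no change => not a revision
Constraint 2 (W + X = Y) on D(W)={1,2,3,4,5} D(X)={2,3,4,5} D(Y)={1,2,3,4}: W {1,2,3,4,5}->{1,2}; X {2,3,4,5}->{2,3}; Y {1,2,3,4}->{3,4} => REVISION
Constraint 3 (X != Y) on D(X)={2,3} D(Y)={3,4}: no change => not a revision
Constraint 4 (Y < X) on D(Y)={3,4} D(X)={2,3}: Y {3,4}->{}; X {2,3}->{} => REVISION
Total revisions = 2

Answer: 2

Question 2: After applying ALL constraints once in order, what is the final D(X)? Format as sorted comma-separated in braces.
Constraint 1 (W != Y) on D(W)={1,2,3,4,5} D(Y)={1,2,3,4}: no change
Constraint 2 (W + X = Y) on D(W)={1,2,3,4,5} D(X)={2,3,4,5} D(Y)={1,2,3,4}: W {1,2,3,4,5}->{1,2}; X {2,3,4,5}->{2,3}; Y {1,2,3,4}->{3,4}
Constraint 3 (X != Y) on D(X)={2,3} D(Y)={3,4}: no change
Constraint 4 (Y < X) on D(Y)={3,4} D(X)={2,3}: Y {3,4}->{}; X {2,3}->{}
So after all 4 constraints: D(X) = {}

Answer: {}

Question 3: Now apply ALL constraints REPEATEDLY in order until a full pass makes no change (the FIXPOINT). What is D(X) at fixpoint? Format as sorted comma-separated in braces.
pass 0 (initial): D(X)={2,3,4,5}
pass 1: W {1,2,3,4,5}->{1,2}; X {2,3,4,5}->{}; Y {1,2,3,4}->{}
pass 2: W {1,2}->{}
pass 3: no change
Fixpoint after 3 passes: D(X) = {}

Answer: {}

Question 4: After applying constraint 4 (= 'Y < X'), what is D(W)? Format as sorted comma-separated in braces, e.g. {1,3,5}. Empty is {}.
Answer: {1,2}

Derivation:
Constraint 1 (W != Y) on D(W)={1,2,3,4,5} D(Y)={1,2,3,4}: no change
Constraint 2 (W + X = Y) on D(W)={1,2,3,4,5} D(X)={2,3,4,5} D(Y)={1,2,3,4}: W {1,2,3,4,5}->{1,2}; X {2,3,4,5}->{2,3}; Y {1,2,3,4}->{3,4}
Constraint 3 (X != Y) on D(X)={2,3} D(Y)={3,4}: no change
Constraint 4 (Y < X) on D(Y)={3,4} D(X)={2,3}: Y {3,4}->{}; X {2,3}->{}
So after constraint 4: D(W) = {1,2}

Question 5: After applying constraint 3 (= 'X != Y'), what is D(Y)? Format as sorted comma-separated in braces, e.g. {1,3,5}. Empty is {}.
Constraint 1 (W != Y) on D(W)={1,2,3,4,5} D(Y)={1,2,3,4}: no change
Constraint 2 (W + X = Y) on D(W)={1,2,3,4,5} D(X)={2,3,4,5} D(Y)={1,2,3,4}: W {1,2,3,4,5}->{1,2}; X {2,3,4,5}->{2,3}; Y {1,2,3,4}->{3,4}
Constraint 3 (X != Y) on D(X)={2,3} D(Y)={3,4}: no change
So after constraint 3: D(Y) = {3,4}

Answer: {3,4}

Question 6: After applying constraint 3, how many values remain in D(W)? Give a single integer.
Answer: 2

Derivation:
Constraint 1 (W != Y) on D(W)={1,2,3,4,5} D(Y)={1,2,3,4}: no change
Constraint 2 (W + X = Y) on D(W)={1,2,3,4,5} D(X)={2,3,4,5} D(Y)={1,2,3,4}: W {1,2,3,4,5}->{1,2}; X {2,3,4,5}->{2,3}; Y {1,2,3,4}->{3,4}
Constraint 3 (X != Y) on D(X)={2,3} D(Y)={3,4}: no change
So after constraint 3: D(W)={1,2}, size = 2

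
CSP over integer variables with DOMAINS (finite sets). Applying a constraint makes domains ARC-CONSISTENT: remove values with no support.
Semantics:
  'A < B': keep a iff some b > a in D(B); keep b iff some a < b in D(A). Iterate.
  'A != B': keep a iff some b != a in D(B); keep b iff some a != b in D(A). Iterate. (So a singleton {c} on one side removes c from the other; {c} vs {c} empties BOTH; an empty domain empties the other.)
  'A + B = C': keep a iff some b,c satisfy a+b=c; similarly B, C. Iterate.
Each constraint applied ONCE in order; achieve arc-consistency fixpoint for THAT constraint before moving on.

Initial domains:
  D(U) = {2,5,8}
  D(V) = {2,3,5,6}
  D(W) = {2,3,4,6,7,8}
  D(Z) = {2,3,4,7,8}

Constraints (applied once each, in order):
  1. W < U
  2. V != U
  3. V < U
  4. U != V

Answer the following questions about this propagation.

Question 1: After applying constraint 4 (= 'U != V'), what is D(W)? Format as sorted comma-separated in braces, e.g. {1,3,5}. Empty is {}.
Constraint 1 (W < U) on D(W)={2,3,4,6,7,8} D(U)={2,5,8}: W {2,3,4,6,7,8}->{2,3,4,6,7}; U {2,5,8}->{5,8}
Constraint 2 (V != U) on D(V)={2,3,5,6} D(U)={5,8}: no change
Constraint 3 (V < U) on D(V)={2,3,5,6} D(U)={5,8}: no change
Constraint 4 (U != V) on D(U)={5,8} D(V)={2,3,5,6}: no change
So after constraint 4: D(W) = {2,3,4,6,7}

Answer: {2,3,4,6,7}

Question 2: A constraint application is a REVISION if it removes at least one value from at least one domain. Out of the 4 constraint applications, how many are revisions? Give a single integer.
Constraint 1 (W < U) on D(W)={2,3,4,6,7,8} D(U)={2,5,8}: W {2,3,4,6,7,8}->{2,3,4,6,7}; U {2,5,8}->{5,8} => REVISION
Constraint 2 (V != U) on D(V)={2,3,5,6} D(U)={5,8}: no change => not a revision
Constraint 3 (V < U) on D(V)={2,3,5,6} D(U)={5,8}: no change => not a revision
Constraint 4 (U != V) on D(U)={5,8} D(V)={2,3,5,6}: no change => not a revision
Total revisions = 1

Answer: 1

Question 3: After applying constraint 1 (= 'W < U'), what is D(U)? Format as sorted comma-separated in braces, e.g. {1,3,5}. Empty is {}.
Answer: {5,8}

Derivation:
Constraint 1 (W < U) on D(W)={2,3,4,6,7,8} D(U)={2,5,8}: W {2,3,4,6,7,8}->{2,3,4,6,7}; U {2,5,8}->{5,8}
So after constraint 1: D(U) = {5,8}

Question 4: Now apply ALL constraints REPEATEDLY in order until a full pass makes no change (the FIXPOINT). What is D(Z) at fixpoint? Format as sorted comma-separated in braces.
pass 0 (initial): D(Z)={2,3,4,7,8}
pass 1: U {2,5,8}->{5,8}; W {2,3,4,6,7,8}->{2,3,4,6,7}
pass 2: no change
Fixpoint after 2 passes: D(Z) = {2,3,4,7,8}

Answer: {2,3,4,7,8}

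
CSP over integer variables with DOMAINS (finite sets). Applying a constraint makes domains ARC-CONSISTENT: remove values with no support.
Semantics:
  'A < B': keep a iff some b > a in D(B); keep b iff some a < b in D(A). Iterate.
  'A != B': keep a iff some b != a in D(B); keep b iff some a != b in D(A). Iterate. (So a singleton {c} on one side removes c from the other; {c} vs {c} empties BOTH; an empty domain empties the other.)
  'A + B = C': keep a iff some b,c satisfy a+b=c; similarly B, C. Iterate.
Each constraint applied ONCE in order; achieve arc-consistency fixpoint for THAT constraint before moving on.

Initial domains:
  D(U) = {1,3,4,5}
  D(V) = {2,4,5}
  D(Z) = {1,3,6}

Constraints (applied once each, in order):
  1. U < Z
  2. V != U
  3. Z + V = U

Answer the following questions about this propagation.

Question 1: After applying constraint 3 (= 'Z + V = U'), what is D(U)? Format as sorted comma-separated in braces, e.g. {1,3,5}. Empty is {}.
Answer: {5}

Derivation:
Constraint 1 (U < Z) on D(U)={1,3,4,5} D(Z)={1,3,6}: Z {1,3,6}->{3,6}
Constraint 2 (V != U) on D(V)={2,4,5} D(U)={1,3,4,5}: no change
Constraint 3 (Z + V = U) on D(Z)={3,6} D(V)={2,4,5} D(U)={1,3,4,5}: Z {3,6}->{3}; V {2,4,5}->{2}; U {1,3,4,5}->{5}
So after constraint 3: D(U) = {5}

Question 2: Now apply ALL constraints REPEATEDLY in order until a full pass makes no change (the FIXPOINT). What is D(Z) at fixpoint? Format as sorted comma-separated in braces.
pass 0 (initial): D(Z)={1,3,6}
pass 1: U {1,3,4,5}->{5}; V {2,4,5}->{2}; Z {1,3,6}->{3}
pass 2: U {5}->{}; V {2}->{}; Z {3}->{}
pass 3: no change
Fixpoint after 3 passes: D(Z) = {}

Answer: {}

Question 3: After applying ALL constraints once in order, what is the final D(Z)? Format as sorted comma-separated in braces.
Answer: {3}

Derivation:
Constraint 1 (U < Z) on D(U)={1,3,4,5} D(Z)={1,3,6}: Z {1,3,6}->{3,6}
Constraint 2 (V != U) on D(V)={2,4,5} D(U)={1,3,4,5}: no change
Constraint 3 (Z + V = U) on D(Z)={3,6} D(V)={2,4,5} D(U)={1,3,4,5}: Z {3,6}->{3}; V {2,4,5}->{2}; U {1,3,4,5}->{5}
So after all 3 constraints: D(Z) = {3}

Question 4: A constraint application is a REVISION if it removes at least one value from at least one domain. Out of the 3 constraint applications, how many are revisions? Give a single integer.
Constraint 1 (U < Z) on D(U)={1,3,4,5} D(Z)={1,3,6}: Z {1,3,6}->{3,6} => REVISION
Constraint 2 (V != U) on D(V)={2,4,5} D(U)={1,3,4,5}: no change => not a revision
Constraint 3 (Z + V = U) on D(Z)={3,6} D(V)={2,4,5} D(U)={1,3,4,5}: Z {3,6}->{3}; V {2,4,5}->{2}; U {1,3,4,5}->{5} => REVISION
Total revisions = 2

Answer: 2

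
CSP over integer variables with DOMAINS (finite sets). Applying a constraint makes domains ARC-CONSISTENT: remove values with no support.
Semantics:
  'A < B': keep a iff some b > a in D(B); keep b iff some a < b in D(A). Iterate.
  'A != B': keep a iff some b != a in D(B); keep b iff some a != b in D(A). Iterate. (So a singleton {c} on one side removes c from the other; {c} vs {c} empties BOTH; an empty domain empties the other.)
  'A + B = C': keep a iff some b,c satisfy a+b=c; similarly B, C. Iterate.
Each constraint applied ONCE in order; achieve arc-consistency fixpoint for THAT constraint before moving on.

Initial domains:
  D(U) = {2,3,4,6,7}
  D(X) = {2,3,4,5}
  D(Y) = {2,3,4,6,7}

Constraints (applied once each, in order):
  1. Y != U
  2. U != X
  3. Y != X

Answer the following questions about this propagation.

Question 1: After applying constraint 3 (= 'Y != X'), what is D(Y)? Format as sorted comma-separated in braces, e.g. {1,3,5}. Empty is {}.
Constraint 1 (Y != U) on D(Y)={2,3,4,6,7} D(U)={2,3,4,6,7}: no change
Constraint 2 (U != X) on D(U)={2,3,4,6,7} D(X)={2,3,4,5}: no change
Constraint 3 (Y != X) on D(Y)={2,3,4,6,7} D(X)={2,3,4,5}: no change
So after constraint 3: D(Y) = {2,3,4,6,7}

Answer: {2,3,4,6,7}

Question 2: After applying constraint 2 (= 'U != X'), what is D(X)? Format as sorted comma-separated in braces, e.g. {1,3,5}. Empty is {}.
Answer: {2,3,4,5}

Derivation:
Constraint 1 (Y != U) on D(Y)={2,3,4,6,7} D(U)={2,3,4,6,7}: no change
Constraint 2 (U != X) on D(U)={2,3,4,6,7} D(X)={2,3,4,5}: no change
So after constraint 2: D(X) = {2,3,4,5}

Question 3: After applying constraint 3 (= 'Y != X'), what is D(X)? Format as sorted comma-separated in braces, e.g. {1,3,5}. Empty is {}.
Answer: {2,3,4,5}

Derivation:
Constraint 1 (Y != U) on D(Y)={2,3,4,6,7} D(U)={2,3,4,6,7}: no change
Constraint 2 (U != X) on D(U)={2,3,4,6,7} D(X)={2,3,4,5}: no change
Constraint 3 (Y != X) on D(Y)={2,3,4,6,7} D(X)={2,3,4,5}: no change
So after constraint 3: D(X) = {2,3,4,5}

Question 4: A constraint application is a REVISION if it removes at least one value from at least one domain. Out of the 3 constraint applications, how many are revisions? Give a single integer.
Answer: 0

Derivation:
Constraint 1 (Y != U) on D(Y)={2,3,4,6,7} D(U)={2,3,4,6,7}: no change => not a revision
Constraint 2 (U != X) on D(U)={2,3,4,6,7} D(X)={2,3,4,5}: no change => not a revision
Constraint 3 (Y != X) on D(Y)={2,3,4,6,7} D(X)={2,3,4,5}: no change => not a revision
Total revisions = 0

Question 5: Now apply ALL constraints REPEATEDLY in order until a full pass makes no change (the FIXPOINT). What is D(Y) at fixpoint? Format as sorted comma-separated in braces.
pass 0 (initial): D(Y)={2,3,4,6,7}
pass 1: no change
Fixpoint after 1 passes: D(Y) = {2,3,4,6,7}

Answer: {2,3,4,6,7}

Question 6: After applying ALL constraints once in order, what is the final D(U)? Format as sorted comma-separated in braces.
Answer: {2,3,4,6,7}

Derivation:
Constraint 1 (Y != U) on D(Y)={2,3,4,6,7} D(U)={2,3,4,6,7}: no change
Constraint 2 (U != X) on D(U)={2,3,4,6,7} D(X)={2,3,4,5}: no change
Constraint 3 (Y != X) on D(Y)={2,3,4,6,7} D(X)={2,3,4,5}: no change
So after all 3 constraints: D(U) = {2,3,4,6,7}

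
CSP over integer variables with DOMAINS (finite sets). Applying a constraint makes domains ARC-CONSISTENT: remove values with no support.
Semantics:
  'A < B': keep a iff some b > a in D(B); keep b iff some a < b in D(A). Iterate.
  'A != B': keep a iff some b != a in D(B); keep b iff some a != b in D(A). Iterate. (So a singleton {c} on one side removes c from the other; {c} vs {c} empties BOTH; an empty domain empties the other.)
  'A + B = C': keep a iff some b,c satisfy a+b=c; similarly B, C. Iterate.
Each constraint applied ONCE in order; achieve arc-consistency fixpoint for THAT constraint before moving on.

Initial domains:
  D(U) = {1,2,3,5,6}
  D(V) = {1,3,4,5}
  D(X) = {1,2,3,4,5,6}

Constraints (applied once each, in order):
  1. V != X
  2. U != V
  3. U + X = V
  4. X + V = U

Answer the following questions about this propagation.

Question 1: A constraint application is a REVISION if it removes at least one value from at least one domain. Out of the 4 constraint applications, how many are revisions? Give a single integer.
Answer: 2

Derivation:
Constraint 1 (V != X) on D(V)={1,3,4,5} D(X)={1,2,3,4,5,6}: no change => not a revision
Constraint 2 (U != V) on D(U)={1,2,3,5,6} D(V)={1,3,4,5}: no change => not a revision
Constraint 3 (U + X = V) on D(U)={1,2,3,5,6} D(X)={1,2,3,4,5,6} D(V)={1,3,4,5}: U {1,2,3,5,6}->{1,2,3}; X {1,2,3,4,5,6}->{1,2,3,4}; V {1,3,4,5}->{3,4,5} => REVISION
Constraint 4 (X + V = U) on D(X)={1,2,3,4} D(V)={3,4,5} D(U)={1,2,3}: X {1,2,3,4}->{}; V {3,4,5}->{}; U {1,2,3}->{} => REVISION
Total revisions = 2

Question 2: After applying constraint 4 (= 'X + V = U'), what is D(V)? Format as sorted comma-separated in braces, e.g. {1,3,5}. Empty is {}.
Constraint 1 (V != X) on D(V)={1,3,4,5} D(X)={1,2,3,4,5,6}: no change
Constraint 2 (U != V) on D(U)={1,2,3,5,6} D(V)={1,3,4,5}: no change
Constraint 3 (U + X = V) on D(U)={1,2,3,5,6} D(X)={1,2,3,4,5,6} D(V)={1,3,4,5}: U {1,2,3,5,6}->{1,2,3}; X {1,2,3,4,5,6}->{1,2,3,4}; V {1,3,4,5}->{3,4,5}
Constraint 4 (X + V = U) on D(X)={1,2,3,4} D(V)={3,4,5} D(U)={1,2,3}: X {1,2,3,4}->{}; V {3,4,5}->{}; U {1,2,3}->{}
So after constraint 4: D(V) = {}

Answer: {}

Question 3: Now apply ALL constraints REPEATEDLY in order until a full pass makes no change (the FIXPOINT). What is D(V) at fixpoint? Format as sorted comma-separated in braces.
Answer: {}

Derivation:
pass 0 (initial): D(V)={1,3,4,5}
pass 1: U {1,2,3,5,6}->{}; V {1,3,4,5}->{}; X {1,2,3,4,5,6}->{}
pass 2: no change
Fixpoint after 2 passes: D(V) = {}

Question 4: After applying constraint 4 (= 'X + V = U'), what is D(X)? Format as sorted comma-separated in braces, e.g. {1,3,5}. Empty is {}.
Answer: {}

Derivation:
Constraint 1 (V != X) on D(V)={1,3,4,5} D(X)={1,2,3,4,5,6}: no change
Constraint 2 (U != V) on D(U)={1,2,3,5,6} D(V)={1,3,4,5}: no change
Constraint 3 (U + X = V) on D(U)={1,2,3,5,6} D(X)={1,2,3,4,5,6} D(V)={1,3,4,5}: U {1,2,3,5,6}->{1,2,3}; X {1,2,3,4,5,6}->{1,2,3,4}; V {1,3,4,5}->{3,4,5}
Constraint 4 (X + V = U) on D(X)={1,2,3,4} D(V)={3,4,5} D(U)={1,2,3}: X {1,2,3,4}->{}; V {3,4,5}->{}; U {1,2,3}->{}
So after constraint 4: D(X) = {}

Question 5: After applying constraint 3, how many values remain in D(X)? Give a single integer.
Answer: 4

Derivation:
Constraint 1 (V != X) on D(V)={1,3,4,5} D(X)={1,2,3,4,5,6}: no change
Constraint 2 (U != V) on D(U)={1,2,3,5,6} D(V)={1,3,4,5}: no change
Constraint 3 (U + X = V) on D(U)={1,2,3,5,6} D(X)={1,2,3,4,5,6} D(V)={1,3,4,5}: U {1,2,3,5,6}->{1,2,3}; X {1,2,3,4,5,6}->{1,2,3,4}; V {1,3,4,5}->{3,4,5}
So after constraint 3: D(X)={1,2,3,4}, size = 4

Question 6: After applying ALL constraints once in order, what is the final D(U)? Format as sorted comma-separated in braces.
Constraint 1 (V != X) on D(V)={1,3,4,5} D(X)={1,2,3,4,5,6}: no change
Constraint 2 (U != V) on D(U)={1,2,3,5,6} D(V)={1,3,4,5}: no change
Constraint 3 (U + X = V) on D(U)={1,2,3,5,6} D(X)={1,2,3,4,5,6} D(V)={1,3,4,5}: U {1,2,3,5,6}->{1,2,3}; X {1,2,3,4,5,6}->{1,2,3,4}; V {1,3,4,5}->{3,4,5}
Constraint 4 (X + V = U) on D(X)={1,2,3,4} D(V)={3,4,5} D(U)={1,2,3}: X {1,2,3,4}->{}; V {3,4,5}->{}; U {1,2,3}->{}
So after all 4 constraints: D(U) = {}

Answer: {}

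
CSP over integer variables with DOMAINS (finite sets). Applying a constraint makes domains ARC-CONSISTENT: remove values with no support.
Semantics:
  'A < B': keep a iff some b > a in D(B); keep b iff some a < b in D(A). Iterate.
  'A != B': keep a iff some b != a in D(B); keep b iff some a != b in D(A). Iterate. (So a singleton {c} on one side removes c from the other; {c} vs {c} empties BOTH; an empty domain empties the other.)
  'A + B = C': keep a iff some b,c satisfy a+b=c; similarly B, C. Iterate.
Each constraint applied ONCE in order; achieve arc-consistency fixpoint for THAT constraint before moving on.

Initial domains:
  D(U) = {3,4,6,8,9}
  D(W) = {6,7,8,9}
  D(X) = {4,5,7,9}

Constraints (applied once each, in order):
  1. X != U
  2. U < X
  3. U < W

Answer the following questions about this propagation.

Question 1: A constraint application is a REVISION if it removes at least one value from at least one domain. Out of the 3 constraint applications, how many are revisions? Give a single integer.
Constraint 1 (X != U) on D(X)={4,5,7,9} D(U)={3,4,6,8,9}: no change => not a revision
Constraint 2 (U < X) on D(U)={3,4,6,8,9} D(X)={4,5,7,9}: U {3,4,6,8,9}->{3,4,6,8} => REVISION
Constraint 3 (U < W) on D(U)={3,4,6,8} D(W)={6,7,8,9}: no change => not a revision
Total revisions = 1

Answer: 1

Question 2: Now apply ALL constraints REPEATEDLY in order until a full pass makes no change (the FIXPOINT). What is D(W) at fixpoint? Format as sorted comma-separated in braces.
Answer: {6,7,8,9}

Derivation:
pass 0 (initial): D(W)={6,7,8,9}
pass 1: U {3,4,6,8,9}->{3,4,6,8}
pass 2: no change
Fixpoint after 2 passes: D(W) = {6,7,8,9}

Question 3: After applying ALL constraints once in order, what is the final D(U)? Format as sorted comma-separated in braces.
Answer: {3,4,6,8}

Derivation:
Constraint 1 (X != U) on D(X)={4,5,7,9} D(U)={3,4,6,8,9}: no change
Constraint 2 (U < X) on D(U)={3,4,6,8,9} D(X)={4,5,7,9}: U {3,4,6,8,9}->{3,4,6,8}
Constraint 3 (U < W) on D(U)={3,4,6,8} D(W)={6,7,8,9}: no change
So after all 3 constraints: D(U) = {3,4,6,8}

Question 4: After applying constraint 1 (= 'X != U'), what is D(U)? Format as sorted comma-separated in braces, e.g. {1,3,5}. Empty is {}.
Constraint 1 (X != U) on D(X)={4,5,7,9} D(U)={3,4,6,8,9}: no change
So after constraint 1: D(U) = {3,4,6,8,9}

Answer: {3,4,6,8,9}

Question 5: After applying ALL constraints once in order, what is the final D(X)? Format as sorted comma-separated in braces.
Constraint 1 (X != U) on D(X)={4,5,7,9} D(U)={3,4,6,8,9}: no change
Constraint 2 (U < X) on D(U)={3,4,6,8,9} D(X)={4,5,7,9}: U {3,4,6,8,9}->{3,4,6,8}
Constraint 3 (U < W) on D(U)={3,4,6,8} D(W)={6,7,8,9}: no change
So after all 3 constraints: D(X) = {4,5,7,9}

Answer: {4,5,7,9}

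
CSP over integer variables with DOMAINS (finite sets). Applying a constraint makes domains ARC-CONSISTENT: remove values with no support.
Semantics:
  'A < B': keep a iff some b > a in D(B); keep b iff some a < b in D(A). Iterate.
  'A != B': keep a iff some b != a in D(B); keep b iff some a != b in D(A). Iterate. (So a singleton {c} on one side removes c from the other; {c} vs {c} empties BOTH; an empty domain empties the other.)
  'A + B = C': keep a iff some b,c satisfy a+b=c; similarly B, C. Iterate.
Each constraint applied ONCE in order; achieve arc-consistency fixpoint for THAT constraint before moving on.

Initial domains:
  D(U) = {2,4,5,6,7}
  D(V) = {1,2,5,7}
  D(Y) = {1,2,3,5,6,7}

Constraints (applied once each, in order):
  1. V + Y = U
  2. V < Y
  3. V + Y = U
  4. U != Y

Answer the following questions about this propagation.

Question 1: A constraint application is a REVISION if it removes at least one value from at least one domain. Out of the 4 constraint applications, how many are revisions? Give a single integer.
Answer: 3

Derivation:
Constraint 1 (V + Y = U) on D(V)={1,2,5,7} D(Y)={1,2,3,5,6,7} D(U)={2,4,5,6,7}: V {1,2,5,7}->{1,2,5}; Y {1,2,3,5,6,7}->{1,2,3,5,6} => REVISION
Constraint 2 (V < Y) on D(V)={1,2,5} D(Y)={1,2,3,5,6}: Y {1,2,3,5,6}->{2,3,5,6} => REVISION
Constraint 3 (V + Y = U) on D(V)={1,2,5} D(Y)={2,3,5,6} D(U)={2,4,5,6,7}: U {2,4,5,6,7}->{4,5,6,7} => REVISION
Constraint 4 (U != Y) on D(U)={4,5,6,7} D(Y)={2,3,5,6}: no change => not a revision
Total revisions = 3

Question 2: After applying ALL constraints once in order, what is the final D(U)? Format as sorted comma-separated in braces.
Constraint 1 (V + Y = U) on D(V)={1,2,5,7} D(Y)={1,2,3,5,6,7} D(U)={2,4,5,6,7}: V {1,2,5,7}->{1,2,5}; Y {1,2,3,5,6,7}->{1,2,3,5,6}
Constraint 2 (V < Y) on D(V)={1,2,5} D(Y)={1,2,3,5,6}: Y {1,2,3,5,6}->{2,3,5,6}
Constraint 3 (V + Y = U) on D(V)={1,2,5} D(Y)={2,3,5,6} D(U)={2,4,5,6,7}: U {2,4,5,6,7}->{4,5,6,7}
Constraint 4 (U != Y) on D(U)={4,5,6,7} D(Y)={2,3,5,6}: no change
So after all 4 constraints: D(U) = {4,5,6,7}

Answer: {4,5,6,7}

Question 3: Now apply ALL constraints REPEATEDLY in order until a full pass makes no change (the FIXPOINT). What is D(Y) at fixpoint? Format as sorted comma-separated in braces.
Answer: {2,3,5,6}

Derivation:
pass 0 (initial): D(Y)={1,2,3,5,6,7}
pass 1: U {2,4,5,6,7}->{4,5,6,7}; V {1,2,5,7}->{1,2,5}; Y {1,2,3,5,6,7}->{2,3,5,6}
pass 2: no change
Fixpoint after 2 passes: D(Y) = {2,3,5,6}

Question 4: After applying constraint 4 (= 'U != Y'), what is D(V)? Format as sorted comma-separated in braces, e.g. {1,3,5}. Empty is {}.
Answer: {1,2,5}

Derivation:
Constraint 1 (V + Y = U) on D(V)={1,2,5,7} D(Y)={1,2,3,5,6,7} D(U)={2,4,5,6,7}: V {1,2,5,7}->{1,2,5}; Y {1,2,3,5,6,7}->{1,2,3,5,6}
Constraint 2 (V < Y) on D(V)={1,2,5} D(Y)={1,2,3,5,6}: Y {1,2,3,5,6}->{2,3,5,6}
Constraint 3 (V + Y = U) on D(V)={1,2,5} D(Y)={2,3,5,6} D(U)={2,4,5,6,7}: U {2,4,5,6,7}->{4,5,6,7}
Constraint 4 (U != Y) on D(U)={4,5,6,7} D(Y)={2,3,5,6}: no change
So after constraint 4: D(V) = {1,2,5}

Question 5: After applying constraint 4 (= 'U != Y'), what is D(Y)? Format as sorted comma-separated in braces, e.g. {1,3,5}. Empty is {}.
Answer: {2,3,5,6}

Derivation:
Constraint 1 (V + Y = U) on D(V)={1,2,5,7} D(Y)={1,2,3,5,6,7} D(U)={2,4,5,6,7}: V {1,2,5,7}->{1,2,5}; Y {1,2,3,5,6,7}->{1,2,3,5,6}
Constraint 2 (V < Y) on D(V)={1,2,5} D(Y)={1,2,3,5,6}: Y {1,2,3,5,6}->{2,3,5,6}
Constraint 3 (V + Y = U) on D(V)={1,2,5} D(Y)={2,3,5,6} D(U)={2,4,5,6,7}: U {2,4,5,6,7}->{4,5,6,7}
Constraint 4 (U != Y) on D(U)={4,5,6,7} D(Y)={2,3,5,6}: no change
So after constraint 4: D(Y) = {2,3,5,6}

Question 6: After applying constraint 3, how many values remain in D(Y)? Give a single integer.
Answer: 4

Derivation:
Constraint 1 (V + Y = U) on D(V)={1,2,5,7} D(Y)={1,2,3,5,6,7} D(U)={2,4,5,6,7}: V {1,2,5,7}->{1,2,5}; Y {1,2,3,5,6,7}->{1,2,3,5,6}
Constraint 2 (V < Y) on D(V)={1,2,5} D(Y)={1,2,3,5,6}: Y {1,2,3,5,6}->{2,3,5,6}
Constraint 3 (V + Y = U) on D(V)={1,2,5} D(Y)={2,3,5,6} D(U)={2,4,5,6,7}: U {2,4,5,6,7}->{4,5,6,7}
So after constraint 3: D(Y)={2,3,5,6}, size = 4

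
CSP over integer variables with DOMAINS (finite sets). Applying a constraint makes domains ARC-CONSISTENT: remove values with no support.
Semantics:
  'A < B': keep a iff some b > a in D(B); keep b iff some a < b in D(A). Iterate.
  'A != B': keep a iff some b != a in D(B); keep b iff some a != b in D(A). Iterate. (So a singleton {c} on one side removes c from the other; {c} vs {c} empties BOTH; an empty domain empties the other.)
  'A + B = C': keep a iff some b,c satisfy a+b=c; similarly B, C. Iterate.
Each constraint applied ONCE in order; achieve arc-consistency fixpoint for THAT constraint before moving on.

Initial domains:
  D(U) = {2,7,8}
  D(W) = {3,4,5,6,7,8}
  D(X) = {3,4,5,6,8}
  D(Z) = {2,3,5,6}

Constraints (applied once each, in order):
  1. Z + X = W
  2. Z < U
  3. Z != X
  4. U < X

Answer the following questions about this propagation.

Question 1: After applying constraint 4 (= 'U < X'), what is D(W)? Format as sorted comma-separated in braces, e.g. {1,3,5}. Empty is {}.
Answer: {5,6,7,8}

Derivation:
Constraint 1 (Z + X = W) on D(Z)={2,3,5,6} D(X)={3,4,5,6,8} D(W)={3,4,5,6,7,8}: Z {2,3,5,6}->{2,3,5}; X {3,4,5,6,8}->{3,4,5,6}; W {3,4,5,6,7,8}->{5,6,7,8}
Constraint 2 (Z < U) on D(Z)={2,3,5} D(U)={2,7,8}: U {2,7,8}->{7,8}
Constraint 3 (Z != X) on D(Z)={2,3,5} D(X)={3,4,5,6}: no change
Constraint 4 (U < X) on D(U)={7,8} D(X)={3,4,5,6}: U {7,8}->{}; X {3,4,5,6}->{}
So after constraint 4: D(W) = {5,6,7,8}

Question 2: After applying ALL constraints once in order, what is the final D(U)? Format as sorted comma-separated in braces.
Constraint 1 (Z + X = W) on D(Z)={2,3,5,6} D(X)={3,4,5,6,8} D(W)={3,4,5,6,7,8}: Z {2,3,5,6}->{2,3,5}; X {3,4,5,6,8}->{3,4,5,6}; W {3,4,5,6,7,8}->{5,6,7,8}
Constraint 2 (Z < U) on D(Z)={2,3,5} D(U)={2,7,8}: U {2,7,8}->{7,8}
Constraint 3 (Z != X) on D(Z)={2,3,5} D(X)={3,4,5,6}: no change
Constraint 4 (U < X) on D(U)={7,8} D(X)={3,4,5,6}: U {7,8}->{}; X {3,4,5,6}->{}
So after all 4 constraints: D(U) = {}

Answer: {}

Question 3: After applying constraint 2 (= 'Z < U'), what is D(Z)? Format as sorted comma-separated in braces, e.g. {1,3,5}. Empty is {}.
Constraint 1 (Z + X = W) on D(Z)={2,3,5,6} D(X)={3,4,5,6,8} D(W)={3,4,5,6,7,8}: Z {2,3,5,6}->{2,3,5}; X {3,4,5,6,8}->{3,4,5,6}; W {3,4,5,6,7,8}->{5,6,7,8}
Constraint 2 (Z < U) on D(Z)={2,3,5} D(U)={2,7,8}: U {2,7,8}->{7,8}
So after constraint 2: D(Z) = {2,3,5}

Answer: {2,3,5}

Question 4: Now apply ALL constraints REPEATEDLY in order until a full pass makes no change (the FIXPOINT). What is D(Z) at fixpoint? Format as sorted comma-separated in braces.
Answer: {}

Derivation:
pass 0 (initial): D(Z)={2,3,5,6}
pass 1: U {2,7,8}->{}; W {3,4,5,6,7,8}->{5,6,7,8}; X {3,4,5,6,8}->{}; Z {2,3,5,6}->{2,3,5}
pass 2: W {5,6,7,8}->{}; Z {2,3,5}->{}
pass 3: no change
Fixpoint after 3 passes: D(Z) = {}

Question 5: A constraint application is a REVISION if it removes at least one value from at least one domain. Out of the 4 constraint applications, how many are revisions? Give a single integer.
Answer: 3

Derivation:
Constraint 1 (Z + X = W) on D(Z)={2,3,5,6} D(X)={3,4,5,6,8} D(W)={3,4,5,6,7,8}: Z {2,3,5,6}->{2,3,5}; X {3,4,5,6,8}->{3,4,5,6}; W {3,4,5,6,7,8}->{5,6,7,8} => REVISION
Constraint 2 (Z < U) on D(Z)={2,3,5} D(U)={2,7,8}: U {2,7,8}->{7,8} => REVISION
Constraint 3 (Z != X) on D(Z)={2,3,5} D(X)={3,4,5,6}: no change => not a revision
Constraint 4 (U < X) on D(U)={7,8} D(X)={3,4,5,6}: U {7,8}->{}; X {3,4,5,6}->{} => REVISION
Total revisions = 3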